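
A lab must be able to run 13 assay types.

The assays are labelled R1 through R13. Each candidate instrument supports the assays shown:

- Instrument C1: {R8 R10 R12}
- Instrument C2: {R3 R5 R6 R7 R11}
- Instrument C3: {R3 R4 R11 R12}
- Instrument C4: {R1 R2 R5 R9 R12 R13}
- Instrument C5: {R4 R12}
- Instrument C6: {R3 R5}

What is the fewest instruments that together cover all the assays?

Take {C1, C2, C4, C5}. Their union is {R1, R2, R3, R4, R5, R6, R7, R8, R9, R10, R11, R12, R13}, which is all 13 assays.
No 3 of the 6 instruments cover everything (all 20 combinations miss at least one assay), so 4 is optimal.

4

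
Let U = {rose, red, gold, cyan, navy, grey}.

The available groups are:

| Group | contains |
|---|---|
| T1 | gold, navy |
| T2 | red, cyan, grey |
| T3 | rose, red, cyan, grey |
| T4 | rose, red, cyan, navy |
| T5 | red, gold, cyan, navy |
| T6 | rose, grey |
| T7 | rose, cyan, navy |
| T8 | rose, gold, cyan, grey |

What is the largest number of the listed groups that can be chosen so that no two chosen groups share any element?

2

T1, T6 are pairwise disjoint (T1={gold,navy}; T6={rose,grey}).
Every remaining group overlaps one of these, and no 3 of the listed groups are pairwise disjoint, so 2 is the maximum.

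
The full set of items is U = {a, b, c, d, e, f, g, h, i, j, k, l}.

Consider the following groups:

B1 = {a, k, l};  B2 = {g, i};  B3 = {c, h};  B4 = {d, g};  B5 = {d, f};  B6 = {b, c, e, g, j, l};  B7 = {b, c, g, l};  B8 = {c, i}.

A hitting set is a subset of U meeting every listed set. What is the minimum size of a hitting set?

4

The 4 items {c, d, g, k} hit every group.
The groups B1, B2, B3, B5 are pairwise disjoint, so any hitting set needs a separate item for each — at least 4. Hence 4 is optimal.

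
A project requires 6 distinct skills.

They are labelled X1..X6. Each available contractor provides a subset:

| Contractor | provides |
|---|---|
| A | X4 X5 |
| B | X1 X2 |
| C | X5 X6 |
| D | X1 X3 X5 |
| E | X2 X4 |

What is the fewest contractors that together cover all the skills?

3

Take {C, D, E}. Their union is {X1, X2, X3, X4, X5, X6}, which is all 6 skills.
Only D contains X3, so D is forced; the remaining 3 skills need at least 2 more contractors (each remaining contractor adds at most 2) — so at least 3 contractors are needed, and 3 is optimal.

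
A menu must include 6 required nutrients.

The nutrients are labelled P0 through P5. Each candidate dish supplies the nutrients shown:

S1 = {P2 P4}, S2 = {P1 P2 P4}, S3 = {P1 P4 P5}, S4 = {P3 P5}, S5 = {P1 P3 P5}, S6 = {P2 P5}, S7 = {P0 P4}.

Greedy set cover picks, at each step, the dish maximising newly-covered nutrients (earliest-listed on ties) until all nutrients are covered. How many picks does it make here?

Greedy: pick S2 (covers 3 new) → pick S4 (covers 2 new) → pick S7 (covers 1 new). Total picks: 3.

3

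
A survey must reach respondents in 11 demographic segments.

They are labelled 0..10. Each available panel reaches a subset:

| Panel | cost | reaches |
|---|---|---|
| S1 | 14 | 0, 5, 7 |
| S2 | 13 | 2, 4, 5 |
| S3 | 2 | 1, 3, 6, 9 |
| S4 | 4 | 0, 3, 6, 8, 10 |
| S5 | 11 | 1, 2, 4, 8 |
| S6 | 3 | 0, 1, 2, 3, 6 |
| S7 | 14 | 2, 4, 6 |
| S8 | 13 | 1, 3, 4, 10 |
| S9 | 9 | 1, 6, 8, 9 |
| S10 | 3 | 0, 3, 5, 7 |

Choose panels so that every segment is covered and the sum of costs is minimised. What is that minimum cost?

20

S3, S4, S5, S10 together cover every segment (S3 ∪ S4 ∪ S5 ∪ S10 = {0, 1, 2, 3, 4, 5, 6, 7, 8, 9, 10}); total cost 2 + 4 + 11 + 3 = 20.
The greedy pick S3, S10, S4, S6, S5 costs 23; no covering selection beats 20.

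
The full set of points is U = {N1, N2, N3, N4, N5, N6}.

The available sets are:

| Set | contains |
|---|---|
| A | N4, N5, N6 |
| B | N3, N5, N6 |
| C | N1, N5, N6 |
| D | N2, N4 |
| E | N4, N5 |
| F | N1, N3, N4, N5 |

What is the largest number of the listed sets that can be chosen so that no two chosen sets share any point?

2

C, D are pairwise disjoint (C={N1,N5,N6}; D={N2,N4}).
Every remaining set overlaps one of these, and no 3 of the listed sets are pairwise disjoint, so 2 is the maximum.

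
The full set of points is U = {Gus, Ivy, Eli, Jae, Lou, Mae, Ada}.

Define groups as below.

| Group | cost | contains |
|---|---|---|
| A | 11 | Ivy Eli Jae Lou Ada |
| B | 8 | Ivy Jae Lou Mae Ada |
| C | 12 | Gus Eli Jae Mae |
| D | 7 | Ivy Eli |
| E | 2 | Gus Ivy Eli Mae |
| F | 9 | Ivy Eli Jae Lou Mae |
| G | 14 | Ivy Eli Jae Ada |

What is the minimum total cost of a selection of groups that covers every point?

10

B, E together cover every point (B ∪ E = {Gus, Ivy, Eli, Jae, Lou, Mae, Ada}); total cost 8 + 2 = 10.
No covering selection has total cost below 10.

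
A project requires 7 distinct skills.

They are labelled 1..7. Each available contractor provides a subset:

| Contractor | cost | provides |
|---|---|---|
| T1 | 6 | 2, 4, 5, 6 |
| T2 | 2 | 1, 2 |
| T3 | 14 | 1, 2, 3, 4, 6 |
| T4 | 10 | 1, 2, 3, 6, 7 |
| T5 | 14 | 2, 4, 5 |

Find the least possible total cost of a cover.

T1, T4 together cover every skill (T1 ∪ T4 = {1, 2, 3, 4, 5, 6, 7}); total cost 6 + 10 = 16.
The greedy pick T2, T1, T4 costs 18; no covering selection beats 16.

16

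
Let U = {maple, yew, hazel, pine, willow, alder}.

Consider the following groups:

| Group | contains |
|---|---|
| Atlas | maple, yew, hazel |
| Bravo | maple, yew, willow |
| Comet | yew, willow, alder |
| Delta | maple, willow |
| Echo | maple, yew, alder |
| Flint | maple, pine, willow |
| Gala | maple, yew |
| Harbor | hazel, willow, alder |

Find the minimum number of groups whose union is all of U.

Bravo, Flint, and Harbor cover everything between them: the union {maple, yew, hazel, pine, willow, alder} is all of U.
Only Flint contains pine, so Flint is forced; the remaining 3 items need at least 2 more groups (each remaining group adds at most 2) — so at least 3 groups are needed, and 3 is optimal.

3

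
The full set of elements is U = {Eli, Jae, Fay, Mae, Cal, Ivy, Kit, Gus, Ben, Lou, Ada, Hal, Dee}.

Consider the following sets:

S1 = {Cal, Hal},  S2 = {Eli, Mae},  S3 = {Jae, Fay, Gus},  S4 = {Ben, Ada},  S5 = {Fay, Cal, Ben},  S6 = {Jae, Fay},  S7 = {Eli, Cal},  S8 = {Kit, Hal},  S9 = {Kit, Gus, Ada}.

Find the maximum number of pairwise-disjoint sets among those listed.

S1, S2, S4, S6 are pairwise disjoint (S1={Cal,Hal}; S2={Eli,Mae}; S4={Ben,Ada}; S6={Jae,Fay}).
Every remaining set overlaps one of these, and no 5 of the listed sets are pairwise disjoint, so 4 is the maximum.

4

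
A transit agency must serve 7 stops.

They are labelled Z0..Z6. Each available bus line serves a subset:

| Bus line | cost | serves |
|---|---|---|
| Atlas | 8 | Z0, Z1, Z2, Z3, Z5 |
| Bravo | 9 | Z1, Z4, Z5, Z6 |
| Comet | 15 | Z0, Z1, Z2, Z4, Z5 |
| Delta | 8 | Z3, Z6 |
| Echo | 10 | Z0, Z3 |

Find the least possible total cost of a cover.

Atlas, Bravo together cover every stop (Atlas ∪ Bravo = {Z0, Z1, Z2, Z3, Z4, Z5, Z6}); total cost 8 + 9 = 17.
No covering selection has total cost below 17.

17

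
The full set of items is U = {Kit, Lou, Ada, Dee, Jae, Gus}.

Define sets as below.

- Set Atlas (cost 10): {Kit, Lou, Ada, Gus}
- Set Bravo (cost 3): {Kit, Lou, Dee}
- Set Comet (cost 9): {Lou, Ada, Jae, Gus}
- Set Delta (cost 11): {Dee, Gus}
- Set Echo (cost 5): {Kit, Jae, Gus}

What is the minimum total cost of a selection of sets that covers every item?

Bravo, Comet together cover every item (Bravo ∪ Comet = {Kit, Lou, Ada, Dee, Jae, Gus}); total cost 3 + 9 = 12.
The greedy pick Bravo, Echo, Comet costs 17; no covering selection beats 12.

12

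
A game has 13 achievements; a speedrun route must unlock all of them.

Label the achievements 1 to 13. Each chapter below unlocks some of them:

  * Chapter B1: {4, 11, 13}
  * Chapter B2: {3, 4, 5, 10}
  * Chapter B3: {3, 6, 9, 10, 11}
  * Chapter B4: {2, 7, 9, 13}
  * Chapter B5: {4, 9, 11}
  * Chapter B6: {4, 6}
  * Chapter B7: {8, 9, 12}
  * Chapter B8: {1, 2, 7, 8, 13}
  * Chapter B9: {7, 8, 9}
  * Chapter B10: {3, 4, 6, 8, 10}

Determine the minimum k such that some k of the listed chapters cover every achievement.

4

B2 and B3 and B7 and B8 together: B2 ∪ B3 ∪ B7 ∪ B8 = {1, 2, 3, 4, 5, 6, 7, 8, 9, 10, 11, 12, 13} — every achievement is covered.
Only B7 contains 12, so B7 is forced; the remaining 10 achievements need at least 3 more chapters (each remaining chapter adds at most 4) — so at least 4 chapters are needed, and 4 is optimal.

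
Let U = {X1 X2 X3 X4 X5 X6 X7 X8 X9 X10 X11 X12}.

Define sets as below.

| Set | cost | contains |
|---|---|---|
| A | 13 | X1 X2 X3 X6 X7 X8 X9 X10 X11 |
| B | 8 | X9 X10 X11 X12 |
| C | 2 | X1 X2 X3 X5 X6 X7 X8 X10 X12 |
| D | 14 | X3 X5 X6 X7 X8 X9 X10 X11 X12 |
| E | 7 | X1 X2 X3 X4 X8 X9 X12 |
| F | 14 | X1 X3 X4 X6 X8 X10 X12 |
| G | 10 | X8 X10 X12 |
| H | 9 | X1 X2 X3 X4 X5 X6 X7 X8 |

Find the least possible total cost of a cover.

17

B, H together cover every item (B ∪ H = {X1, X2, X3, X4, X5, X6, X7, X8, X9, X10, X11, X12}); total cost 8 + 9 = 17.
No covering selection has total cost below 17.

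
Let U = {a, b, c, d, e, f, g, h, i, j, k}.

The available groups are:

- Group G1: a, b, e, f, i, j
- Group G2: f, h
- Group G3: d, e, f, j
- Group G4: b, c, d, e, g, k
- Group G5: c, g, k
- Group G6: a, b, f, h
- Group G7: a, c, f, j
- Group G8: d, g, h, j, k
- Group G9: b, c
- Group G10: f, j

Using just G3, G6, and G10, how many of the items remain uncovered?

Union of G3, G6, G10 = {a, b, d, e, f, h, j}.
Not covered: c, g, i, k — 4 items.

4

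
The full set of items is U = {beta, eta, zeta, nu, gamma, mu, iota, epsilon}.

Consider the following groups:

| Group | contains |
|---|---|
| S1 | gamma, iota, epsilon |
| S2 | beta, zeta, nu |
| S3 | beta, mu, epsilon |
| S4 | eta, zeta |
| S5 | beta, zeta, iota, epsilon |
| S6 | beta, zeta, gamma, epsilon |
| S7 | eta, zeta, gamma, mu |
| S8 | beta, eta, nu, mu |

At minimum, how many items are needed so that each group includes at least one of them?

Take H = {beta, eta, iota}. Each listed group contains at least one of these, so H is a hitting set of size 3.
No choice of 2 items meets every group, so 3 is the minimum.

3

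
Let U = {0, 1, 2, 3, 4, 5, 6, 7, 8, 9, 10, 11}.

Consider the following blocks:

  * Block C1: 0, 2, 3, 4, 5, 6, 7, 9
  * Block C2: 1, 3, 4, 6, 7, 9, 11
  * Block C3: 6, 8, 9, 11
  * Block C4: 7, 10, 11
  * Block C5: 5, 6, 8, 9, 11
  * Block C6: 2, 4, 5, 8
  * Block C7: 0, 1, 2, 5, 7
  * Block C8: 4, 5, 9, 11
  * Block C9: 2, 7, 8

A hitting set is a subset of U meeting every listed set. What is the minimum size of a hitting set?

2

H = {2, 11} meets every block (each contains at least one member of H), and |H| = 2.
The blocks C3, C7 are pairwise disjoint, so any hitting set needs a separate element for each — at least 2. Hence 2 is optimal.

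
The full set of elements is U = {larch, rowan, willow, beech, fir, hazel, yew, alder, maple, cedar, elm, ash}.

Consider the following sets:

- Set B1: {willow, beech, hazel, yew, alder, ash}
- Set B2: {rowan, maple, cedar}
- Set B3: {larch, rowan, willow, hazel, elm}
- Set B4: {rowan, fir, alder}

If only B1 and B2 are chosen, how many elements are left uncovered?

3

Union of B1, B2 = {rowan, willow, beech, hazel, yew, alder, maple, cedar, ash}.
Not covered: larch, fir, elm — 3 elements.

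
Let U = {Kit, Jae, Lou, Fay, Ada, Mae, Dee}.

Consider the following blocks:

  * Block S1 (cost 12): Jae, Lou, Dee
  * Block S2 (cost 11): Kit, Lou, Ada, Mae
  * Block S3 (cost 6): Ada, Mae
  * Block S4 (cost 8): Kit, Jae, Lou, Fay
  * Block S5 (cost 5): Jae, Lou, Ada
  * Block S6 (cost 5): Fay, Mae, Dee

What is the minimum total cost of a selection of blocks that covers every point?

18

S4, S5, S6 together cover every point (S4 ∪ S5 ∪ S6 = {Kit, Jae, Lou, Fay, Ada, Mae, Dee}); total cost 8 + 5 + 5 = 18.
No covering selection has total cost below 18.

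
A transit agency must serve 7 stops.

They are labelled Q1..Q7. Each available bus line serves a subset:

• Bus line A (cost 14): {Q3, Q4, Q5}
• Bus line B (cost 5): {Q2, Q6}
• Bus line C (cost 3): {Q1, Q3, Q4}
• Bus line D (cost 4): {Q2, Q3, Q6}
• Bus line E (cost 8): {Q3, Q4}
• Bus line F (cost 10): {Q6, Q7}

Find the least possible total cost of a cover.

31

A, C, D, F together cover every stop (A ∪ C ∪ D ∪ F = {Q1, Q2, Q3, Q4, Q5, Q6, Q7}); total cost 14 + 3 + 4 + 10 = 31.
No covering selection has total cost below 31.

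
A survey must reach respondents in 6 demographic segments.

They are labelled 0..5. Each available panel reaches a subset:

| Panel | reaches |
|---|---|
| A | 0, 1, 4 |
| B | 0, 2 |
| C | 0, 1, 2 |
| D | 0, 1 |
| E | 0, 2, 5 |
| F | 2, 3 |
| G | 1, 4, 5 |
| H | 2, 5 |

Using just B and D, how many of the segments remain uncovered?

Union of B, D = {0, 1, 2}.
Not covered: 3, 4, 5 — 3 segments.

3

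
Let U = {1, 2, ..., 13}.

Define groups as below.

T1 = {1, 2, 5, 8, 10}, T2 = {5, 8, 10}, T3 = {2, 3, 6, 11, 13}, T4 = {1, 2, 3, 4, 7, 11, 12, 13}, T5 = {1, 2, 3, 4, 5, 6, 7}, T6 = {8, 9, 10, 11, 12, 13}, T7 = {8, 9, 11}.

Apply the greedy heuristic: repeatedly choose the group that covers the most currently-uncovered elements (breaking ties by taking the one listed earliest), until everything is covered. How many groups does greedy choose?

Greedy: pick T4 (covers 8 new) → pick T1 (covers 3 new) → pick T3 (covers 1 new) → pick T6 (covers 1 new). Total picks: 4.
(The true minimum cover uses only 2 groups, so greedy is not optimal here.)

4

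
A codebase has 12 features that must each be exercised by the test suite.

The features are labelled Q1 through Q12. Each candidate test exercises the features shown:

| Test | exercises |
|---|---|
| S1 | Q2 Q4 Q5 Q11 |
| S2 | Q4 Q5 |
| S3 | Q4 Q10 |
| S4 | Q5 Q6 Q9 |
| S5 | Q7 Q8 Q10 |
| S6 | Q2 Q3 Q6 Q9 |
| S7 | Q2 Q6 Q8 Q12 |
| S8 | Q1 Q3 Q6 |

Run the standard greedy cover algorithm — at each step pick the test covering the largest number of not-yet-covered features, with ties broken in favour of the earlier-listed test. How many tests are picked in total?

Greedy: pick S1 (covers 4 new) → pick S5 (covers 3 new) → pick S6 (covers 3 new) → pick S7 (covers 1 new) → pick S8 (covers 1 new). Total picks: 5.

5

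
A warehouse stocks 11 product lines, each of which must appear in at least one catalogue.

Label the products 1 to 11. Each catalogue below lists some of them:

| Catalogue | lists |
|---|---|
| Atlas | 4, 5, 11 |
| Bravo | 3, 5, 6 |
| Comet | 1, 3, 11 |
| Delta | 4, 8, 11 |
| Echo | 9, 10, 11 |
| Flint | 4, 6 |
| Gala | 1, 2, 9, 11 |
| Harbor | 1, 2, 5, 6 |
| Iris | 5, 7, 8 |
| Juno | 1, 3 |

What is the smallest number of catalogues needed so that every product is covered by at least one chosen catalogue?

Take {Echo, Flint, Harbor, Iris, Juno}. Their union is {1, 2, 3, 4, 5, 6, 7, 8, 9, 10, 11}, which is all 11 products.
No 4 of the 10 catalogues cover everything (all 210 combinations miss at least one product), so 5 is optimal.

5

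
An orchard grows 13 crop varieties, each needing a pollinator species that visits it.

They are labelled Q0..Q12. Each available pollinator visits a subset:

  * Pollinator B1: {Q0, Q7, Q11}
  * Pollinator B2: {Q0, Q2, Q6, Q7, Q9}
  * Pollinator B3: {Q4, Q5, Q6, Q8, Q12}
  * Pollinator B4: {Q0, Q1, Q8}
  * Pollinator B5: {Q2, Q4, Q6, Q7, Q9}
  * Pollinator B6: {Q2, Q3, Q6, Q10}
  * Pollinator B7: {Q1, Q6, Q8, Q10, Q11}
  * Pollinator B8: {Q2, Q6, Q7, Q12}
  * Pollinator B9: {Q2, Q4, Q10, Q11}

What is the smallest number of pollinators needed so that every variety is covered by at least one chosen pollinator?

4

B2 and B3 and B6 and B7 together: B2 ∪ B3 ∪ B6 ∪ B7 = {Q0, Q1, Q2, Q3, Q4, Q5, Q6, Q7, Q8, Q9, Q10, Q11, Q12} — every variety is covered.
Only B6 contains Q3, so B6 is forced; the remaining 9 varieties need at least 3 more pollinators (each remaining pollinator adds at most 4) — so at least 4 pollinators are needed, and 4 is optimal.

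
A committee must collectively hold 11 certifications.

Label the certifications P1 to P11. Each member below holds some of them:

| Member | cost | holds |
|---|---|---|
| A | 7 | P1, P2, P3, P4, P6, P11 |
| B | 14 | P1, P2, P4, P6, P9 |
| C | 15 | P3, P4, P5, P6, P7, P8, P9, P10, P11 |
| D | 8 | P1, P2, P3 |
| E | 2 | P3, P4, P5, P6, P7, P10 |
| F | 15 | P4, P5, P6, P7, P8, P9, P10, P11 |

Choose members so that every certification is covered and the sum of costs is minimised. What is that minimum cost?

A, C together cover every certification (A ∪ C = {P1, P2, P3, P4, P5, P6, P7, P8, P9, P10, P11}); total cost 7 + 15 = 22.
The greedy pick E, A, C costs 24; no covering selection beats 22.

22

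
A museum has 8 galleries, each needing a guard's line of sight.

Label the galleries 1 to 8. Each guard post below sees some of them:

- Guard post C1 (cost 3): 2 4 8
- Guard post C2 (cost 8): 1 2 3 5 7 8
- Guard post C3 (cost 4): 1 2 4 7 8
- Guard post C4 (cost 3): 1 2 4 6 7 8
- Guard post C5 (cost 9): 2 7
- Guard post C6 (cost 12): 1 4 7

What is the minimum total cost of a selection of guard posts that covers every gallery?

11

C2, C4 together cover every gallery (C2 ∪ C4 = {1, 2, 3, 4, 5, 6, 7, 8}); total cost 8 + 3 = 11.
No covering selection has total cost below 11.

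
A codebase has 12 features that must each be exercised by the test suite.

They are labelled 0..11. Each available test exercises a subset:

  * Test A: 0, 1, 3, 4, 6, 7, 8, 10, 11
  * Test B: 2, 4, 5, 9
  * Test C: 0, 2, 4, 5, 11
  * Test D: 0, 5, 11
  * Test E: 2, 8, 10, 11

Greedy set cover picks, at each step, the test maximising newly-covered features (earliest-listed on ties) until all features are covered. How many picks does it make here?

Greedy: pick A (covers 9 new) → pick B (covers 3 new). Total picks: 2.

2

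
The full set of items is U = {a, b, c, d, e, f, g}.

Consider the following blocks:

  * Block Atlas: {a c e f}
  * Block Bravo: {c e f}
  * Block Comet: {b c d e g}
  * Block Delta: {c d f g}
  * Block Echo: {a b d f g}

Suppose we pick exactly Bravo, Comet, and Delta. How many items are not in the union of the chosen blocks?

1

Union of Bravo, Comet, Delta = {b, c, d, e, f, g}.
Not covered: a — 1 item.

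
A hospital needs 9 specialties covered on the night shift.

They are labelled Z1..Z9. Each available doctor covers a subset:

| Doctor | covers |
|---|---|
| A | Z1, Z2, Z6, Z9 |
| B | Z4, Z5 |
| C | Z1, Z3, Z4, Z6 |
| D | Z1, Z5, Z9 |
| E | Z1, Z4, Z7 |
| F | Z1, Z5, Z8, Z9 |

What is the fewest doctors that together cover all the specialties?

4

Take {A, C, E, F}. Their union is {Z1, Z2, Z3, Z4, Z5, Z6, Z7, Z8, Z9}, which is all 9 specialties.
Only A contains Z2, so A is forced; the remaining 5 specialties need at least 3 more doctors (each remaining doctor adds at most 2) — so at least 4 doctors are needed, and 4 is optimal.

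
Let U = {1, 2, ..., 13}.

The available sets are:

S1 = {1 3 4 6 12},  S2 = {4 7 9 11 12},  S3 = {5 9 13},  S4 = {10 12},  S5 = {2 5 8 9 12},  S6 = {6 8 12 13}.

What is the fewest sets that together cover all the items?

S1, S2, S3, S4, and S5 cover everything between them: the union {1, 2, 3, 4, 5, 6, 7, 8, 9, 10, 11, 12, 13} is all of U.
No 4 of the 6 sets cover everything (all 15 combinations miss at least one item), so 5 is optimal.

5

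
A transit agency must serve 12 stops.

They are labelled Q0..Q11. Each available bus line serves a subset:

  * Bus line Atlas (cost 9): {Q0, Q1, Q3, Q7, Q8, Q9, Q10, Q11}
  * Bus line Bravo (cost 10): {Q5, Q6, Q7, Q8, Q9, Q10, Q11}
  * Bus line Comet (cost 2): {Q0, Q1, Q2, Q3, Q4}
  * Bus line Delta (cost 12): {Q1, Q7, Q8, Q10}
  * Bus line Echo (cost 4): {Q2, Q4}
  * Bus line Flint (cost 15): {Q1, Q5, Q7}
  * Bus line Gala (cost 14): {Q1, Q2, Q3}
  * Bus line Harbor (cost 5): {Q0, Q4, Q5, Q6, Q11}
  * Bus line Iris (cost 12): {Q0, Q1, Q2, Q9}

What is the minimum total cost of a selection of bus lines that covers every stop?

12

Bravo, Comet together cover every stop (Bravo ∪ Comet = {Q0, Q1, Q2, Q3, Q4, Q5, Q6, Q7, Q8, Q9, Q10, Q11}); total cost 10 + 2 = 12.
No covering selection has total cost below 12.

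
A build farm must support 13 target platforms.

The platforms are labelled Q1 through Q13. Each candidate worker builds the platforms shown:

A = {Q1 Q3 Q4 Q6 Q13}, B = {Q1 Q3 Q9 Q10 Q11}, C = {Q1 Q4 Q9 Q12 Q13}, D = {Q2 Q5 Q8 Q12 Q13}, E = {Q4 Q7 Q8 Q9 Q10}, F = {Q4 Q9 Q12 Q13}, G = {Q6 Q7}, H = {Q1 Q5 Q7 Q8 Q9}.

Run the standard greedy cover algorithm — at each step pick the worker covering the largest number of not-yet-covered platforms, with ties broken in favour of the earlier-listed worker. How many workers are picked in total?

4

Greedy: pick A (covers 5 new) → pick D (covers 4 new) → pick B (covers 3 new) → pick E (covers 1 new). Total picks: 4.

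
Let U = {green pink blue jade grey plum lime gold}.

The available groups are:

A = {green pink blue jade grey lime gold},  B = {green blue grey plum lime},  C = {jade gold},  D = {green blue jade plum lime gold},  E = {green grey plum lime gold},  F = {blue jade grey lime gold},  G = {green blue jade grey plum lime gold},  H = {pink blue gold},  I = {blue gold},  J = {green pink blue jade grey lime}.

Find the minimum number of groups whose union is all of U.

G and J cover everything between them: the union {green, pink, blue, jade, grey, plum, lime, gold} is all of U.
No single group has all 8 points (the largest, A, has 7), so 2 is optimal.

2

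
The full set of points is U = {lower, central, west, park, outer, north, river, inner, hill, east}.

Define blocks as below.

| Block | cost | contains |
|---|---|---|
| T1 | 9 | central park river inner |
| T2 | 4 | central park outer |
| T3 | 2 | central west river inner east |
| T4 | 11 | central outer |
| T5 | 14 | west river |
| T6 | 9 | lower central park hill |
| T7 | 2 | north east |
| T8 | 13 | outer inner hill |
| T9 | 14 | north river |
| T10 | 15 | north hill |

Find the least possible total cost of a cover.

17

T2, T3, T6, T7 together cover every point (T2 ∪ T3 ∪ T6 ∪ T7 = {lower, central, west, park, outer, north, river, inner, hill, east}); total cost 4 + 2 + 9 + 2 = 17.
No covering selection has total cost below 17.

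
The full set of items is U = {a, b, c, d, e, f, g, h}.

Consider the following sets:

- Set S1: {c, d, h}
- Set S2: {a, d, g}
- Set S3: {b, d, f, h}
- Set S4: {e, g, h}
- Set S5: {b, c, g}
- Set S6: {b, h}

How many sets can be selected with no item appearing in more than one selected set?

2

S2, S6 are pairwise disjoint (S2={a,d,g}; S6={b,h}).
Every remaining set overlaps one of these, and no 3 of the listed sets are pairwise disjoint, so 2 is the maximum.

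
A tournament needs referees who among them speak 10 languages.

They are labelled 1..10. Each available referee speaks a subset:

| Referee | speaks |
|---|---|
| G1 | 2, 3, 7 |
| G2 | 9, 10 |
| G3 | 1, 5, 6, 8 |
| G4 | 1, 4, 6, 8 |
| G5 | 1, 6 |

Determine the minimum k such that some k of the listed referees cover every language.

4

Take {G1, G2, G3, G4}. Their union is {1, 2, 3, 4, 5, 6, 7, 8, 9, 10}, which is all 10 languages.
No 3 of the 5 referees cover everything (all 10 combinations miss at least one language), so 4 is optimal.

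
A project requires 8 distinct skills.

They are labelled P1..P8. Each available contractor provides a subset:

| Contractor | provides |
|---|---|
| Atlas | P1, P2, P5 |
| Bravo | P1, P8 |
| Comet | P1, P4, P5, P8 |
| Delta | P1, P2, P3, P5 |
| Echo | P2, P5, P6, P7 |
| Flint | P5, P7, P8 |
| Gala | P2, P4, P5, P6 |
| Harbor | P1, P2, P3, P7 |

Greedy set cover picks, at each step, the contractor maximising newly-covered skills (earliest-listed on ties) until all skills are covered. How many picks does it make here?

3

Greedy: pick Comet (covers 4 new) → pick Echo (covers 3 new) → pick Delta (covers 1 new). Total picks: 3.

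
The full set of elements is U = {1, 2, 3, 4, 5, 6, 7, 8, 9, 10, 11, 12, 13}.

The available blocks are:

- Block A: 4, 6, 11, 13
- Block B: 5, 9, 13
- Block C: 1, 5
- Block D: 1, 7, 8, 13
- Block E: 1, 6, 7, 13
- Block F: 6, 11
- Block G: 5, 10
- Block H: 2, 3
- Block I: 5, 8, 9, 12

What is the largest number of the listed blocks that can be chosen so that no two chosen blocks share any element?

D, F, G, H are pairwise disjoint (D={1,7,8,13}; F={6,11}; G={5,10}; H={2,3}).
Every remaining block overlaps one of these, and no 5 of the listed blocks are pairwise disjoint, so 4 is the maximum.

4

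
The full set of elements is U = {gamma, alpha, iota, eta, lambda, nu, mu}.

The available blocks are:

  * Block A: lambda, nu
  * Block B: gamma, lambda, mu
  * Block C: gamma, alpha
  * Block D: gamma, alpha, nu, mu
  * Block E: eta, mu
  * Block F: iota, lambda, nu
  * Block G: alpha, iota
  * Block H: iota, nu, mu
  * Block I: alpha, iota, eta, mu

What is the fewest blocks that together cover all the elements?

3

Take {A, C, I}. Their union is {gamma, alpha, iota, eta, lambda, nu, mu}, which is all 7 elements.
No 2 of the 9 blocks cover everything (all 36 combinations miss at least one element), so 3 is optimal.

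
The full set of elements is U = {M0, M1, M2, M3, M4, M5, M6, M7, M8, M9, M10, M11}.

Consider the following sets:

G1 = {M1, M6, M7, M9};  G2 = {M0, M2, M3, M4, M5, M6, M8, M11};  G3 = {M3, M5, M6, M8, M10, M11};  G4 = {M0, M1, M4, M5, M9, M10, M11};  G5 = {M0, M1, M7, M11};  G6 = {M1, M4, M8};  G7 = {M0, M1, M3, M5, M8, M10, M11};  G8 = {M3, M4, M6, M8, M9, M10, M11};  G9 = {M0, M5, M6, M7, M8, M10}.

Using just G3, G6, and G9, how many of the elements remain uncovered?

Union of G3, G6, G9 = {M0, M1, M3, M4, M5, M6, M7, M8, M10, M11}.
Not covered: M2, M9 — 2 elements.

2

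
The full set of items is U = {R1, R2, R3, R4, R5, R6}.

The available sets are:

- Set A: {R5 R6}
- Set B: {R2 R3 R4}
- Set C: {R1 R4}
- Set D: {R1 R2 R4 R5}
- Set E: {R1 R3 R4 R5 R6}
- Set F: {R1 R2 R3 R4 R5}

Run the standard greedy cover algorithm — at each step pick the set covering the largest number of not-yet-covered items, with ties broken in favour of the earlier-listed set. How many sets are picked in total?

2

Greedy: pick E (covers 5 new) → pick B (covers 1 new). Total picks: 2.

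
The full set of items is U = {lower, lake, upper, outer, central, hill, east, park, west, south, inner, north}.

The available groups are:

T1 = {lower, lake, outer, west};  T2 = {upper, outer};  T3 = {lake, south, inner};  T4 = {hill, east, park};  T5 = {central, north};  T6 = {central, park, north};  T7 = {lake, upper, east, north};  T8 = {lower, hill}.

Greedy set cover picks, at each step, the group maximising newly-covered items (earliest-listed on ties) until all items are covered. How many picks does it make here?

Greedy: pick T1 (covers 4 new) → pick T4 (covers 3 new) → pick T3 (covers 2 new) → pick T5 (covers 2 new) → pick T2 (covers 1 new). Total picks: 5.

5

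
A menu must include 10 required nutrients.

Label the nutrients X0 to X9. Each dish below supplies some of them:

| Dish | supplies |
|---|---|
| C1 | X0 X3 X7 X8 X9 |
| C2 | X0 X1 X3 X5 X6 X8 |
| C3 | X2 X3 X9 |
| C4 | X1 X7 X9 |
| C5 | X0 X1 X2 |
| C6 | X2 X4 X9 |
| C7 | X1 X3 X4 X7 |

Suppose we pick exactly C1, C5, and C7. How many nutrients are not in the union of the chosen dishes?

2

Union of C1, C5, C7 = {X0, X1, X2, X3, X4, X7, X8, X9}.
Not covered: X5, X6 — 2 nutrients.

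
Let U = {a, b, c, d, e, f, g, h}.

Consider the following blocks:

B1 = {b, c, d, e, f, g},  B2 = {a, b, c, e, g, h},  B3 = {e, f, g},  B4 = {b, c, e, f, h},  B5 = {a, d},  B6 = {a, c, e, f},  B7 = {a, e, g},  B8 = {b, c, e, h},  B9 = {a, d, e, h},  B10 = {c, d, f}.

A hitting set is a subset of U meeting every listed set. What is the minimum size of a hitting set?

2

Take T = {d, e}. Each listed block contains at least one of these, so T is a hitting set of size 2.
The blocks B5, B8 are pairwise disjoint, so any hitting set needs a separate point for each — at least 2. Hence 2 is optimal.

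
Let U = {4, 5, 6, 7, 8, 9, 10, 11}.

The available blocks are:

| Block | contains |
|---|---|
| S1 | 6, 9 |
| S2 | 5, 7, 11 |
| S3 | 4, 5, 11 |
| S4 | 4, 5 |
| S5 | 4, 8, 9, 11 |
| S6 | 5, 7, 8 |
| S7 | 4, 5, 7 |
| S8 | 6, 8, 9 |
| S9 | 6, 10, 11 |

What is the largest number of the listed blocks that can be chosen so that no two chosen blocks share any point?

S6, S9 are pairwise disjoint (S6={5,7,8}; S9={6,10,11}).
Every remaining block overlaps one of these, and no 3 of the listed blocks are pairwise disjoint, so 2 is the maximum.

2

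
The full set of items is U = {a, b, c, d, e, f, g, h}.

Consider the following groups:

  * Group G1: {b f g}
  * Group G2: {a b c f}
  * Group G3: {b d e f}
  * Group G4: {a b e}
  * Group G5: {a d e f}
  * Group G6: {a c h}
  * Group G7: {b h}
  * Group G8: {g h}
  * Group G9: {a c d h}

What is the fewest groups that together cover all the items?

Take {G3, G6, G8}. Their union is {a, b, c, d, e, f, g, h}, which is all 8 items.
No 2 of the 9 groups cover everything (all 36 combinations miss at least one item), so 3 is optimal.

3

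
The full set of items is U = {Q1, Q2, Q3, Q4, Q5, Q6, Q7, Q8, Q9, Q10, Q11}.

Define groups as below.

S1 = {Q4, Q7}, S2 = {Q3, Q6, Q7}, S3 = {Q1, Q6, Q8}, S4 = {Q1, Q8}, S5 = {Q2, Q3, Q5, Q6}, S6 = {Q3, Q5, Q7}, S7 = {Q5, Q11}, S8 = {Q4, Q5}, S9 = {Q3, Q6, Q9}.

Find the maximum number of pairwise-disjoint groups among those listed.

4

S1, S4, S7, S9 are pairwise disjoint (S1={Q4,Q7}; S4={Q1,Q8}; S7={Q5,Q11}; S9={Q3,Q6,Q9}).
Every remaining group overlaps one of these, and no 5 of the listed groups are pairwise disjoint, so 4 is the maximum.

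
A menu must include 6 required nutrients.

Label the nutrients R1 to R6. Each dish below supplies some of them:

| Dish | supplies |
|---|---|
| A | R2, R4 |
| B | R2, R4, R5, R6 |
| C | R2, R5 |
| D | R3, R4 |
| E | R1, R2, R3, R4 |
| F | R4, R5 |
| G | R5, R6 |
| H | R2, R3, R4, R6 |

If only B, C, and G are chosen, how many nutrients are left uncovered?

Union of B, C, G = {R2, R4, R5, R6}.
Not covered: R1, R3 — 2 nutrients.

2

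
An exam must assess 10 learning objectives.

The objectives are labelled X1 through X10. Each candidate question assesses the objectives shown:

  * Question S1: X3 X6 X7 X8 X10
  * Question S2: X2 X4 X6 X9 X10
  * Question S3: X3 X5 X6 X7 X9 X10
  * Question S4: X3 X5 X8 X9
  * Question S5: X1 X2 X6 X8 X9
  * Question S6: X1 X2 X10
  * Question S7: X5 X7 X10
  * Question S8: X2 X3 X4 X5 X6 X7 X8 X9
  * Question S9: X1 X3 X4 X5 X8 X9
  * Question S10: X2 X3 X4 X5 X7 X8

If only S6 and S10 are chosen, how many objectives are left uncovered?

Union of S6, S10 = {X1, X2, X3, X4, X5, X7, X8, X10}.
Not covered: X6, X9 — 2 objectives.

2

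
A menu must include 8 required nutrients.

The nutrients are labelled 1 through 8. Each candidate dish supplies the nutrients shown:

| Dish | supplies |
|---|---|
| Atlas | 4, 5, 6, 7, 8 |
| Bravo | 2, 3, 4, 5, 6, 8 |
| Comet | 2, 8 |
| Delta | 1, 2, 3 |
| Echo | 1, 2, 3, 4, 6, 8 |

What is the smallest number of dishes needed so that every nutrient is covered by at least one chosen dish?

Take {Atlas, Echo}. Their union is {1, 2, 3, 4, 5, 6, 7, 8}, which is all 8 nutrients.
No single dish has all 8 nutrients (the largest, Bravo, has 6), so 2 is optimal.

2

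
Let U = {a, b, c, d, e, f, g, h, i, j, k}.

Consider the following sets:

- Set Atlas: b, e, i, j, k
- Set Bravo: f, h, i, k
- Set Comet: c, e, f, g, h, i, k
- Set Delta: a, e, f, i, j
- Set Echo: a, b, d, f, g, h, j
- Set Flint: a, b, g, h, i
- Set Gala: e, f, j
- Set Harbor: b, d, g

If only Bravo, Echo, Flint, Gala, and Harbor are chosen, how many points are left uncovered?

Union of Bravo, Echo, Flint, Gala, Harbor = {a, b, d, e, f, g, h, i, j, k}.
Not covered: c — 1 point.

1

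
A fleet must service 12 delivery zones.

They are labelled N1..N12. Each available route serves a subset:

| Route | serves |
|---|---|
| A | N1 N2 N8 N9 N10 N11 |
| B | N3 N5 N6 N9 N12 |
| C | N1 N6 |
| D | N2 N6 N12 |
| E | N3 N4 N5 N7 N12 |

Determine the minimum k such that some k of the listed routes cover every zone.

3

Take {A, C, E}. Their union is {N1, N2, N3, N4, N5, N6, N7, N8, N9, N10, N11, N12}, which is all 12 zones.
Only E contains N4, so E is forced; the remaining 7 zones need at least 2 more routes (each remaining route adds at most 6) — so at least 3 routes are needed, and 3 is optimal.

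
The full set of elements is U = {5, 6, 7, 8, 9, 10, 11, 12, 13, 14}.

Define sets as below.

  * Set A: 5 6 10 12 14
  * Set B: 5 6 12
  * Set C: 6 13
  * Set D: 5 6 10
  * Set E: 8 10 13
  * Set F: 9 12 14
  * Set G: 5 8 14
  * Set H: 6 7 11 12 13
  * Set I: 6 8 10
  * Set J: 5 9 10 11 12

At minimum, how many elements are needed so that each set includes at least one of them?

The 3 elements {6, 10, 14} hit every set.
No choice of 2 elements meets every set, so 3 is the minimum.

3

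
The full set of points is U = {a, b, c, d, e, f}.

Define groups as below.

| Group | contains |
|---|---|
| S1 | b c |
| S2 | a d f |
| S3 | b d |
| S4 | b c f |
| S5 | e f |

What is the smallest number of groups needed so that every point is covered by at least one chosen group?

3

Take {S2, S4, S5}. Their union is {a, b, c, d, e, f}, which is all 6 points.
Only S2 contains a, so S2 is forced; the remaining 3 points need at least 2 more groups (each remaining group adds at most 2) — so at least 3 groups are needed, and 3 is optimal.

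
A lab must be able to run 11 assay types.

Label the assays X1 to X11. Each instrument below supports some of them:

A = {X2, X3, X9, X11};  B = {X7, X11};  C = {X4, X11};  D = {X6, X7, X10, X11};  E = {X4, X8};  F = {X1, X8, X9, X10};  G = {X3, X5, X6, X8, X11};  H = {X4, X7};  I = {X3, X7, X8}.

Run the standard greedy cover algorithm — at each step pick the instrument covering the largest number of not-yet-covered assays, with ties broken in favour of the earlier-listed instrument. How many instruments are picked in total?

4

Greedy: pick G (covers 5 new) → pick F (covers 3 new) → pick H (covers 2 new) → pick A (covers 1 new). Total picks: 4.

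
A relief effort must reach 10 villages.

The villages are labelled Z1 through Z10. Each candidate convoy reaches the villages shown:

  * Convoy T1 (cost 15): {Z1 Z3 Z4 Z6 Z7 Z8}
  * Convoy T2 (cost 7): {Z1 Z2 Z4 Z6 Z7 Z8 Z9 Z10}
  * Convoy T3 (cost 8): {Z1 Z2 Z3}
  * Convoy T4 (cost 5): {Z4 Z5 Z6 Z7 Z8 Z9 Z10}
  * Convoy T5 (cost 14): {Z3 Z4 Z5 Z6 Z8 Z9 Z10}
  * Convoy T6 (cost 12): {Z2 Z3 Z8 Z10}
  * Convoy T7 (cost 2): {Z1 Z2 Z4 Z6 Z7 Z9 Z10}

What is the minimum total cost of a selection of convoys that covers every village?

13

T3, T4 together cover every village (T3 ∪ T4 = {Z1, Z2, Z3, Z4, Z5, Z6, Z7, Z8, Z9, Z10}); total cost 8 + 5 = 13.
The greedy pick T7, T4, T3 costs 15; no covering selection beats 13.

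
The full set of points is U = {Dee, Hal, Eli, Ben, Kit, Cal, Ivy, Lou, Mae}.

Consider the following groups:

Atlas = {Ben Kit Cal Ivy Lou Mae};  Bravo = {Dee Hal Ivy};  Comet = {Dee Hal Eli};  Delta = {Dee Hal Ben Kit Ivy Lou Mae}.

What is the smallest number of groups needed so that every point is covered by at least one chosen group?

2

Atlas and Comet cover everything between them: the union {Dee, Hal, Eli, Ben, Kit, Cal, Ivy, Lou, Mae} is all of U.
No single group has all 9 points (the largest, Delta, has 7), so 2 is optimal.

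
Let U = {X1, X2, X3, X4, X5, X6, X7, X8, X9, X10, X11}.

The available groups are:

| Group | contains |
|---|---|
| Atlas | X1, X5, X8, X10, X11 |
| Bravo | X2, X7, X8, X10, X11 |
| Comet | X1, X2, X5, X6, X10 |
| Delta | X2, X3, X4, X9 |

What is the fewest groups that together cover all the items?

Bravo, Comet, and Delta cover everything between them: the union {X1, X2, X3, X4, X5, X6, X7, X8, X9, X10, X11} is all of U.
Each group has at most 5 items, and 2·5 = 10 < 11 — so at least 3 groups are needed, and 3 is optimal.

3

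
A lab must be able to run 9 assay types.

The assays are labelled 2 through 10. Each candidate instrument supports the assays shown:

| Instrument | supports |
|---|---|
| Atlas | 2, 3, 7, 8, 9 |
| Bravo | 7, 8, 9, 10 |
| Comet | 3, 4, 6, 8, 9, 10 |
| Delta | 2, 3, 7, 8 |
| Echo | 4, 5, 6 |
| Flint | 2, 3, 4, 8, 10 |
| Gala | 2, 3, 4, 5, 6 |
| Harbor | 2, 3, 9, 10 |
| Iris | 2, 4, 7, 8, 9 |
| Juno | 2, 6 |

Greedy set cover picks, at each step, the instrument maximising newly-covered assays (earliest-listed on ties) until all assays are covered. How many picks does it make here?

Greedy: pick Comet (covers 6 new) → pick Atlas (covers 2 new) → pick Echo (covers 1 new). Total picks: 3.
(The true minimum cover uses only 2 instruments, so greedy is not optimal here.)

3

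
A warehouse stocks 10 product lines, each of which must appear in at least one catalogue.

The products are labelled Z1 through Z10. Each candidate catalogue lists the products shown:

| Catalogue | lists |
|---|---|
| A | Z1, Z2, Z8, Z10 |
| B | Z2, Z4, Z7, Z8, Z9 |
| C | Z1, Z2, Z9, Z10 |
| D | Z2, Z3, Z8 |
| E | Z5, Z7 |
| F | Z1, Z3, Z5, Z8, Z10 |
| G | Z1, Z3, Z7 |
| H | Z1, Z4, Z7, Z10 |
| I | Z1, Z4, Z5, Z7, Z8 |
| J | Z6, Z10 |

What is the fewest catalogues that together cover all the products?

3

B and F and J together: B ∪ F ∪ J = {Z1, Z2, Z3, Z4, Z5, Z6, Z7, Z8, Z9, Z10} — every product is covered.
Only J contains Z6, so J is forced; the remaining 8 products need at least 2 more catalogues (each remaining catalogue adds at most 5) — so at least 3 catalogues are needed, and 3 is optimal.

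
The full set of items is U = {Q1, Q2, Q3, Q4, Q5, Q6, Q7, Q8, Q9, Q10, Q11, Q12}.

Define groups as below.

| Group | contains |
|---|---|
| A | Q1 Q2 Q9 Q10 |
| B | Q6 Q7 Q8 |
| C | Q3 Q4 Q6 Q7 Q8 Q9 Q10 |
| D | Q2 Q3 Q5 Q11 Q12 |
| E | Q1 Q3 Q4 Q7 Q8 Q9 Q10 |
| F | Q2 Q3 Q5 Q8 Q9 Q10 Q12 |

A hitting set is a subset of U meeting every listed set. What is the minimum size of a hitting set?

2

Take H = {Q2, Q7}. Each listed group contains at least one of these, so H is a hitting set of size 2.
The groups B, D are pairwise disjoint, so any hitting set needs a separate item for each — at least 2. Hence 2 is optimal.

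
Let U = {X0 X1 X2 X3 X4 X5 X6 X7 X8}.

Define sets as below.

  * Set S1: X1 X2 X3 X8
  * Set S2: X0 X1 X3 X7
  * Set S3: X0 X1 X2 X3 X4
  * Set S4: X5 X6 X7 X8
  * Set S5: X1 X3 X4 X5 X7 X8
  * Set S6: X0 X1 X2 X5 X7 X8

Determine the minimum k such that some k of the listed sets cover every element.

2

Take {S3, S4}. Their union is {X0, X1, X2, X3, X4, X5, X6, X7, X8}, which is all 9 elements.
No single set has all 9 elements (the largest, S5, has 6), so 2 is optimal.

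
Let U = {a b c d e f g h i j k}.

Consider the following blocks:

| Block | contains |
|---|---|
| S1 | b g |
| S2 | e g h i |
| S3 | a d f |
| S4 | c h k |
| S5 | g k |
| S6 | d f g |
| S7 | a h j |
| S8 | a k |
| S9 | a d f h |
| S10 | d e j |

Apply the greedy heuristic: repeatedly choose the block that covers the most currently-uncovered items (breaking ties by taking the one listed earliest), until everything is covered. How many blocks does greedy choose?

5

Greedy: pick S2 (covers 4 new) → pick S3 (covers 3 new) → pick S4 (covers 2 new) → pick S1 (covers 1 new) → pick S7 (covers 1 new). Total picks: 5.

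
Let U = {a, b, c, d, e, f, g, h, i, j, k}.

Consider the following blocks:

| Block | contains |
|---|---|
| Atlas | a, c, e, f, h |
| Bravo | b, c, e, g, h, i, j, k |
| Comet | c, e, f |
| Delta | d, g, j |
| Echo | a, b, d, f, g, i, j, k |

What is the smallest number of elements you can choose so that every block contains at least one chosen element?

The 2 elements {d, e} hit every block.
The blocks Comet, Delta are pairwise disjoint, so any hitting set needs a separate element for each — at least 2. Hence 2 is optimal.

2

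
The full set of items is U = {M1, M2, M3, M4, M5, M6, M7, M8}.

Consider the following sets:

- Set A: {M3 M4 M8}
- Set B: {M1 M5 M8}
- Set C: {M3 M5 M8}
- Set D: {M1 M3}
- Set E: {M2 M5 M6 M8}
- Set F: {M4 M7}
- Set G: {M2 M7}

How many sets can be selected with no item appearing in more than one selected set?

D, E, F are pairwise disjoint (D={M1,M3}; E={M2,M5,M6,M8}; F={M4,M7}).
Every remaining set overlaps one of these, and no 4 of the listed sets are pairwise disjoint, so 3 is the maximum.

3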